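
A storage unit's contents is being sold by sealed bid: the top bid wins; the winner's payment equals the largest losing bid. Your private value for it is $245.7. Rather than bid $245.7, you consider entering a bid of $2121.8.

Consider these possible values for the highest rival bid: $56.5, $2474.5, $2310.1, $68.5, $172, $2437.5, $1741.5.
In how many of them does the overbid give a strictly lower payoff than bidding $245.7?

1

The deviation hurts exactly when the highest competing bid lies strictly between $245.7 and $2121.8 — overbidding then wins at a price above your value.
$56.5: below both → same outcome either way.
$2474.5: above both → same outcome either way.
$2310.1: above both → same outcome either way.
$68.5: below both → same outcome either way.
$172: below both → same outcome either way.
$2437.5: above both → same outcome either way.
$1741.5: inside the interval → strictly worse (loss $1495.8).
Count: 1.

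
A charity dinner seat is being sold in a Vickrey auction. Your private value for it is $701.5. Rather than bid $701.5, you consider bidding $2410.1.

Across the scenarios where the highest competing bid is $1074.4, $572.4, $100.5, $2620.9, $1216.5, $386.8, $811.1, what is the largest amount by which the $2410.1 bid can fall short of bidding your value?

$1074.4: truthful gives $0, deviation gives −$372.9 → loss $372.9.
$572.4: same outcome either way → loss $0.
$100.5: same outcome either way → loss $0.
$2620.9: same outcome either way → loss $0.
$1216.5: truthful gives $0, deviation gives −$515 → loss $515.
$386.8: same outcome either way → loss $0.
$811.1: truthful gives $0, deviation gives −$109.6 → loss $109.6.
Maximum loss: $515.

$515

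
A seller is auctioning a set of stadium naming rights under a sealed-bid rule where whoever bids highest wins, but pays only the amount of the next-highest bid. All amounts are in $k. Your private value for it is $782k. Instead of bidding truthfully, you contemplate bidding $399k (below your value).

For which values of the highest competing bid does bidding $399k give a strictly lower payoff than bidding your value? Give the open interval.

($399k, $782k)

If the competing bid is below $399k, both bids win at the same price — no difference.
If it is above $782k, both bids lose — no difference.
If it lies strictly between $399k and $782k, bidding your value wins at a price below your value (positive payoff) while bidding $399k loses (payoff 0).
So the deviation strictly hurts on the open interval ($399k, $782k).
Truthful bidding weakly dominates here: raising your bid can only win items priced above your value, and lowering it can only forfeit items priced below.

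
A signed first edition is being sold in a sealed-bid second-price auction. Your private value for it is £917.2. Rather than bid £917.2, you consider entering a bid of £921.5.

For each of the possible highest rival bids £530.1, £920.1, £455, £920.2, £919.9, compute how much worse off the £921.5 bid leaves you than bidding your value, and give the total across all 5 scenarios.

The deviation costs you only when the competing bid falls strictly between £917.2 and £921.5; elsewhere both bids give the same outcome.
£530.1: outcomes coincide → loss £0.
£920.1: truthful payoff £0, deviation payoff −£2.9 → loss £2.9.
£455: outcomes coincide → loss £0.
£920.2: truthful payoff £0, deviation payoff −£3 → loss £3.
£919.9: truthful payoff £0, deviation payoff −£2.7 → loss £2.7.
Total loss = £2.9 + £3 + £2.7 = £8.6.
Because the price is fixed by the runner-up's bid, deviating from your value can only change a good outcome into a bad one — never the reverse.

£8.6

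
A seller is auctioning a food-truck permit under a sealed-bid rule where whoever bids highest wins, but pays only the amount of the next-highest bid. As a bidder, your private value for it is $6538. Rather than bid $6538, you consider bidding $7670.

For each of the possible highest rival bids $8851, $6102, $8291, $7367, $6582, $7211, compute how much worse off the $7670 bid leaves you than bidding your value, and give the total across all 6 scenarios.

The deviation costs you only when the competing bid falls strictly between $6538 and $7670; elsewhere both bids give the same outcome.
$8851: outcomes coincide → loss $0.
$6102: outcomes coincide → loss $0.
$8291: outcomes coincide → loss $0.
$7367: truthful payoff $0, deviation payoff −$829 → loss $829.
$6582: truthful payoff $0, deviation payoff −$44 → loss $44.
$7211: truthful payoff $0, deviation payoff −$673 → loss $673.
Total loss = $829 + $44 + $673 = $1546.
Because the price is fixed by the runner-up's bid, deviating from your value can only change a good outcome into a bad one — never the reverse.

$1546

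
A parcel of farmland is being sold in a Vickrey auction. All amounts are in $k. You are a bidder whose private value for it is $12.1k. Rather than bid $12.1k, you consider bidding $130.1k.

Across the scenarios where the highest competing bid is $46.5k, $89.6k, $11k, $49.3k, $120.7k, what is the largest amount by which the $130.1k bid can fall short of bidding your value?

$108.6k

$46.5k: truthful gives $0k, deviation gives −$34.4k → loss $34.4k.
$89.6k: truthful gives $0k, deviation gives −$77.5k → loss $77.5k.
$11k: same outcome either way → loss $0k.
$49.3k: truthful gives $0k, deviation gives −$37.2k → loss $37.2k.
$120.7k: truthful gives $0k, deviation gives −$108.6k → loss $108.6k.
Maximum loss: $108.6k.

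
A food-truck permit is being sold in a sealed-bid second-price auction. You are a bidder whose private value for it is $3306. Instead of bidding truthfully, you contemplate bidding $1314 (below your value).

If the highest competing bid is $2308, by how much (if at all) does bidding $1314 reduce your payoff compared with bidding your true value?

Bidding your value $3306: you win (since $3306 > $2308) and pay $2308. Payoff $998.
Bidding $1314: you lose. Payoff $0.
The competing bid $2308 lies between your shaded bid and your value, so underbidding forfeits an item you could have won at a profitable price.
Loss from deviating = $998 − ($0) = $998.

$998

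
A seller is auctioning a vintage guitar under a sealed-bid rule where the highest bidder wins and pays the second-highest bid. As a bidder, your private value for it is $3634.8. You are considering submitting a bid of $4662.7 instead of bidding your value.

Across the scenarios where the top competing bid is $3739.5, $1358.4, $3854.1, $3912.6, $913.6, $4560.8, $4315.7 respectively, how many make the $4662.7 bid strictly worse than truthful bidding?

5

The deviation hurts exactly when the highest competing bid lies strictly between $3634.8 and $4662.7 — overbidding then wins at a price above your value.
$3739.5: inside the interval → strictly worse (loss $104.7).
$1358.4: below both → same outcome either way.
$3854.1: inside the interval → strictly worse (loss $219.3).
$3912.6: inside the interval → strictly worse (loss $277.8).
$913.6: below both → same outcome either way.
$4560.8: inside the interval → strictly worse (loss $926).
$4315.7: inside the interval → strictly worse (loss $680.9).
Count: 5.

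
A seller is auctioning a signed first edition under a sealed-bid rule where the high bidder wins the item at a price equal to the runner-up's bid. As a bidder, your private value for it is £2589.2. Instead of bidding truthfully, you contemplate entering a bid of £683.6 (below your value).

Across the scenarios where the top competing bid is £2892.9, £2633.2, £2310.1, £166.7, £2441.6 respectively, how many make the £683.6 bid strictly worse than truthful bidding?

The deviation hurts exactly when the highest competing bid lies strictly between £683.6 and £2589.2 — underbidding then forfeits a profitable win.
£2892.9: above both → same outcome either way.
£2633.2: above both → same outcome either way.
£2310.1: inside the interval → strictly worse (loss £279.1).
£166.7: below both → same outcome either way.
£2441.6: inside the interval → strictly worse (loss £147.6).
Count: 2.

2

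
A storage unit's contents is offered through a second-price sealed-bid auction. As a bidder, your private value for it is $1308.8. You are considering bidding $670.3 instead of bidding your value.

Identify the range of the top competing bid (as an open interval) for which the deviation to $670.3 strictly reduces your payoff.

($670.3, $1308.8)

If the competing bid is below $670.3, both bids win at the same price — no difference.
If it is above $1308.8, both bids lose — no difference.
If it lies strictly between $670.3 and $1308.8, bidding your value wins at a price below your value (positive payoff) while bidding $670.3 loses (payoff 0).
So the deviation strictly hurts on the open interval ($670.3, $1308.8).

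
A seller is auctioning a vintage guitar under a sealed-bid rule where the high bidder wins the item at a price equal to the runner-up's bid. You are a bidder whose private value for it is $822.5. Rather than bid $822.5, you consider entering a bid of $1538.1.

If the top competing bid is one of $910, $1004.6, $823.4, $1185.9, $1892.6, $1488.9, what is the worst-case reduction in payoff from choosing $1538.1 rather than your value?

$666.4

$910: truthful gives $0, deviation gives −$87.5 → loss $87.5.
$1004.6: truthful gives $0, deviation gives −$182.1 → loss $182.1.
$823.4: truthful gives $0, deviation gives −$0.9 → loss $0.9.
$1185.9: truthful gives $0, deviation gives −$363.4 → loss $363.4.
$1892.6: same outcome either way → loss $0.
$1488.9: truthful gives $0, deviation gives −$666.4 → loss $666.4.
Maximum loss: $666.4.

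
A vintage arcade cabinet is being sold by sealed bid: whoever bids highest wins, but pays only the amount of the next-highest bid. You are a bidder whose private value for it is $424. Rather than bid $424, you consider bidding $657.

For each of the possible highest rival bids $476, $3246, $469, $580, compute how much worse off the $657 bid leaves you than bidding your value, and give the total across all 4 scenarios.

The deviation costs you only when the competing bid falls strictly between $424 and $657; elsewhere both bids give the same outcome.
$476: truthful payoff $0, deviation payoff −$52 → loss $52.
$3246: outcomes coincide → loss $0.
$469: truthful payoff $0, deviation payoff −$45 → loss $45.
$580: truthful payoff $0, deviation payoff −$156 → loss $156.
Total loss = $52 + $45 + $156 = $253.

$253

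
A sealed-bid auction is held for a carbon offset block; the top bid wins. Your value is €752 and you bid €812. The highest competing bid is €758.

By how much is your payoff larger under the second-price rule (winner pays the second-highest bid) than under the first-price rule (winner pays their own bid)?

€54

You have the highest bid, so you win under either rule.
Second-price: pay €758 → payoff −€6.
First-price: pay your own bid €812 → payoff −€60.
Difference = −€6 − (−€60) = €54.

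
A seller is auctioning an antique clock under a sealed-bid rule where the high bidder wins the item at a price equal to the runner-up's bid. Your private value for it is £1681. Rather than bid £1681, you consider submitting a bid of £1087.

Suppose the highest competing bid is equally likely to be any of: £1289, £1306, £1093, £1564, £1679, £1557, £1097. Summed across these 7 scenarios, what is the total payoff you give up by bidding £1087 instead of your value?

The deviation costs you only when the competing bid falls strictly between £1087 and £1681; elsewhere both bids give the same outcome.
£1289: truthful payoff £392, deviation payoff £0 → loss £392.
£1306: truthful payoff £375, deviation payoff £0 → loss £375.
£1093: truthful payoff £588, deviation payoff £0 → loss £588.
£1564: truthful payoff £117, deviation payoff £0 → loss £117.
£1679: truthful payoff £2, deviation payoff £0 → loss £2.
£1557: truthful payoff £124, deviation payoff £0 → loss £124.
£1097: truthful payoff £584, deviation payoff £0 → loss £584.
Total loss = £392 + £375 + £588 + £117 + £2 + £124 + £584 = £2182.

£2182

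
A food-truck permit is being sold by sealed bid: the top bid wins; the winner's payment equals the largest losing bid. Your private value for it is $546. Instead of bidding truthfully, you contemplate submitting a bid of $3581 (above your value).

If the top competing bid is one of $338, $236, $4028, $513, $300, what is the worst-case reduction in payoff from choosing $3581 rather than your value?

$0

$338: same outcome either way → loss $0.
$236: same outcome either way → loss $0.
$4028: same outcome either way → loss $0.
$513: same outcome either way → loss $0.
$300: same outcome either way → loss $0.
Maximum loss: $0.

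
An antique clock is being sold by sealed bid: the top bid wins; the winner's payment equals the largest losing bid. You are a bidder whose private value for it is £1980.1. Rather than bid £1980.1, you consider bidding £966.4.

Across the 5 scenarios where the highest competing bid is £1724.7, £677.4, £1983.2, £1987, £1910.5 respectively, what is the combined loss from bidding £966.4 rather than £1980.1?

The deviation costs you only when the competing bid falls strictly between £966.4 and £1980.1; elsewhere both bids give the same outcome.
£1724.7: truthful payoff £255.4, deviation payoff £0 → loss £255.4.
£677.4: outcomes coincide → loss £0.
£1983.2: outcomes coincide → loss £0.
£1987: outcomes coincide → loss £0.
£1910.5: truthful payoff £69.6, deviation payoff £0 → loss £69.6.
Total loss = £255.4 + £69.6 = £325.

£325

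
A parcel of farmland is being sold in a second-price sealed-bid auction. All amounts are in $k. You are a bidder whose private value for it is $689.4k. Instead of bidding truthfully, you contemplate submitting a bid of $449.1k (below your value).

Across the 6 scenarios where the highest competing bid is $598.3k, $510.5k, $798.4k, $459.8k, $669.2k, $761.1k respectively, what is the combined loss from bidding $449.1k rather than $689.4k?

The deviation costs you only when the competing bid falls strictly between $449.1k and $689.4k; elsewhere both bids give the same outcome.
$598.3k: truthful payoff $91.1k, deviation payoff $0k → loss $91.1k.
$510.5k: truthful payoff $178.9k, deviation payoff $0k → loss $178.9k.
$798.4k: outcomes coincide → loss $0k.
$459.8k: truthful payoff $229.6k, deviation payoff $0k → loss $229.6k.
$669.2k: truthful payoff $20.2k, deviation payoff $0k → loss $20.2k.
$761.1k: outcomes coincide → loss $0k.
Total loss = $91.1k + $178.9k + $229.6k + $20.2k = $519.8k.

$519.8k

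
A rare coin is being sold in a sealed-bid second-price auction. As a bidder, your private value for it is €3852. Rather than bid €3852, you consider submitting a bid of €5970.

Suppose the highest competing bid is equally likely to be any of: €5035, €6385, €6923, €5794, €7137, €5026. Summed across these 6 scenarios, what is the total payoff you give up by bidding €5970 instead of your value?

€4299

The deviation costs you only when the competing bid falls strictly between €3852 and €5970; elsewhere both bids give the same outcome.
€5035: truthful payoff €0, deviation payoff −€1183 → loss €1183.
€6385: outcomes coincide → loss €0.
€6923: outcomes coincide → loss €0.
€5794: truthful payoff €0, deviation payoff −€1942 → loss €1942.
€7137: outcomes coincide → loss €0.
€5026: truthful payoff €0, deviation payoff −€1174 → loss €1174.
Total loss = €1183 + €1942 + €1174 = €4299.
Truthful bidding weakly dominates here: raising your bid can only win items priced above your value, and lowering it can only forfeit items priced below.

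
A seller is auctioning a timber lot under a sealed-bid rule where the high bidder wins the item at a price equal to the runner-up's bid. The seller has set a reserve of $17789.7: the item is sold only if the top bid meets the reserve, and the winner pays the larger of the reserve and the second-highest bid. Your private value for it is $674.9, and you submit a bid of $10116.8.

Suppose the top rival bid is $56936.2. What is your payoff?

$0

Your bid $10116.8 is below the highest competing bid $56936.2, so you lose. Payoff $0.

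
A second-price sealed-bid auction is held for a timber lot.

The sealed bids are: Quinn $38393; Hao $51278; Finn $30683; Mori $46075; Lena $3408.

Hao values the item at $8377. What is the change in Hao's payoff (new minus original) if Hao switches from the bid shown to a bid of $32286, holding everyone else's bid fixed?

The highest bid among the other bidders is $46075; Hao's bid doesn't change that.
Original bid $51278: Hao is highest, pays the top rival bid $46075; payoff $8377 − $46075 = −$37698.
Alternative bid $32286: Hao is not highest (top rival bid is $46075); payoff $0.
Change in payoff = $0 − (−$37698) = $37698.

$37698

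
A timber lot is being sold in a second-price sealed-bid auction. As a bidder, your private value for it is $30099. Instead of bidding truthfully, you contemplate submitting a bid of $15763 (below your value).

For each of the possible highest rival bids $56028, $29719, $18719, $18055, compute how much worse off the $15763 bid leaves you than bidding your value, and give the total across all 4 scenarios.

The deviation costs you only when the competing bid falls strictly between $15763 and $30099; elsewhere both bids give the same outcome.
$56028: outcomes coincide → loss $0.
$29719: truthful payoff $380, deviation payoff $0 → loss $380.
$18719: truthful payoff $11380, deviation payoff $0 → loss $11380.
$18055: truthful payoff $12044, deviation payoff $0 → loss $12044.
Total loss = $380 + $11380 + $12044 = $23804.

$23804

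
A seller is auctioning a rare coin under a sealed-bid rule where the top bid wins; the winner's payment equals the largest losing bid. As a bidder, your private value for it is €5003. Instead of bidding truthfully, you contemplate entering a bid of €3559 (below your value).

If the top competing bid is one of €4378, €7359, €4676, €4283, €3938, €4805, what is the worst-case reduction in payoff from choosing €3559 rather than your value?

€4378: truthful gives €625, deviation gives €0 → loss €625.
€7359: same outcome either way → loss €0.
€4676: truthful gives €327, deviation gives €0 → loss €327.
€4283: truthful gives €720, deviation gives €0 → loss €720.
€3938: truthful gives €1065, deviation gives €0 → loss €1065.
€4805: truthful gives €198, deviation gives €0 → loss €198.
Maximum loss: €1065.

€1065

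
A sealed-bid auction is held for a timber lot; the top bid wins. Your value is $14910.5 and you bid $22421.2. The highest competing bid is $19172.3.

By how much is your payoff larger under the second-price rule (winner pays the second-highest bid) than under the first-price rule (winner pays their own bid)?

You have the highest bid, so you win under either rule.
Second-price: pay $19172.3 → payoff −$4261.8.
First-price: pay your own bid $22421.2 → payoff −$7510.7.
Difference = −$4261.8 − (−$7510.7) = $3248.9.

$3248.9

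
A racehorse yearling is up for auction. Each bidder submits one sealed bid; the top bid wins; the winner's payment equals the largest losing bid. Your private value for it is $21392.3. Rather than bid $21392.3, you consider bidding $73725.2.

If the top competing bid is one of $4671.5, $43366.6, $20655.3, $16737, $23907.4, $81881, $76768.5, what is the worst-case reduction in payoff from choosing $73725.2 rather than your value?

$21974.3

$4671.5: same outcome either way → loss $0.
$43366.6: truthful gives $0, deviation gives −$21974.3 → loss $21974.3.
$20655.3: same outcome either way → loss $0.
$16737: same outcome either way → loss $0.
$23907.4: truthful gives $0, deviation gives −$2515.1 → loss $2515.1.
$81881: same outcome either way → loss $0.
$76768.5: same outcome either way → loss $0.
Maximum loss: $21974.3.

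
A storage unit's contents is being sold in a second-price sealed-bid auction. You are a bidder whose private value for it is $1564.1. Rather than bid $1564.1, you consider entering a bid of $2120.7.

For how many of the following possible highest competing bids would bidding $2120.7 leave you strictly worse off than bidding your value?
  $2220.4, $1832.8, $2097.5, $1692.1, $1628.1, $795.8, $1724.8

The deviation hurts exactly when the highest competing bid lies strictly between $1564.1 and $2120.7 — overbidding then wins at a price above your value.
$2220.4: above both → same outcome either way.
$1832.8: inside the interval → strictly worse (loss $268.7).
$2097.5: inside the interval → strictly worse (loss $533.4).
$1692.1: inside the interval → strictly worse (loss $128).
$1628.1: inside the interval → strictly worse (loss $64).
$795.8: below both → same outcome either way.
$1724.8: inside the interval → strictly worse (loss $160.7).
Count: 5.

5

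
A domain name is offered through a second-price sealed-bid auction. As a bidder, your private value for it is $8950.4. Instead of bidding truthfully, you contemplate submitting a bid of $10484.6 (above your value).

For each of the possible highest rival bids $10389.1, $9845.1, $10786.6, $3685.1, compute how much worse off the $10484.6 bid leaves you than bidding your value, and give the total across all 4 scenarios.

The deviation costs you only when the competing bid falls strictly between $8950.4 and $10484.6; elsewhere both bids give the same outcome.
$10389.1: truthful payoff $0, deviation payoff −$1438.7 → loss $1438.7.
$9845.1: truthful payoff $0, deviation payoff −$894.7 → loss $894.7.
$10786.6: outcomes coincide → loss $0.
$3685.1: outcomes coincide → loss $0.
Total loss = $1438.7 + $894.7 = $2333.4.
Truthful bidding weakly dominates here: raising your bid can only win items priced above your value, and lowering it can only forfeit items priced below.

$2333.4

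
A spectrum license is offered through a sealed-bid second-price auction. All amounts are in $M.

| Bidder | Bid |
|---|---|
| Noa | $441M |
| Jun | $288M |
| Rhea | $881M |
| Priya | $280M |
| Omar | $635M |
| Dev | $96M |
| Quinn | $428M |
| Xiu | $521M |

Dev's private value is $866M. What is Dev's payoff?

Highest bid: Rhea at $881M, so Rhea wins.
Second-highest bid: Omar at $635M — that is the price the winner pays.
Dev did not win, so Dev pays nothing and receives nothing: payoff $0M.

$0M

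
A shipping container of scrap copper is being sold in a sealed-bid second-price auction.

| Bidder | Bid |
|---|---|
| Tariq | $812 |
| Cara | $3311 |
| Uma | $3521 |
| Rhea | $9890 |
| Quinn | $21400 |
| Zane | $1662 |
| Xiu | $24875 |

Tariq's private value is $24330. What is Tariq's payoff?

$0

Highest bid: Xiu at $24875, so Xiu wins.
Second-highest bid: Quinn at $21400 — that is the price the winner pays.
Tariq did not win, so Tariq pays nothing and receives nothing: payoff $0.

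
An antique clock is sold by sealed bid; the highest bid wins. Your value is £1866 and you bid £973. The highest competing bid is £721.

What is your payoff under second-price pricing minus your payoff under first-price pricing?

£252

You have the highest bid, so you win under either rule.
Second-price: pay £721 → payoff £1145.
First-price: pay your own bid £973 → payoff £893.
Difference = £1145 − (£893) = £252.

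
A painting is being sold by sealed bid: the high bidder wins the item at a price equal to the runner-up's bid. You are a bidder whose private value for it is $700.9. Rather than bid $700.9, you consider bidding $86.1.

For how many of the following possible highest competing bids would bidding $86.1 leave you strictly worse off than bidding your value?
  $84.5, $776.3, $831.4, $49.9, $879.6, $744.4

0

The deviation hurts exactly when the highest competing bid lies strictly between $86.1 and $700.9 — underbidding then forfeits a profitable win.
$84.5: below both → same outcome either way.
$776.3: above both → same outcome either way.
$831.4: above both → same outcome either way.
$49.9: below both → same outcome either way.
$879.6: above both → same outcome either way.
$744.4: above both → same outcome either way.
Count: 0.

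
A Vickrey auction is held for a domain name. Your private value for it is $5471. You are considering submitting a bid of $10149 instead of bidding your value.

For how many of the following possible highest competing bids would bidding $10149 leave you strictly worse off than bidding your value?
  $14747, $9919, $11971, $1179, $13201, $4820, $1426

1

The deviation hurts exactly when the highest competing bid lies strictly between $5471 and $10149 — overbidding then wins at a price above your value.
$14747: above both → same outcome either way.
$9919: inside the interval → strictly worse (loss $4448).
$11971: above both → same outcome either way.
$1179: below both → same outcome either way.
$13201: above both → same outcome either way.
$4820: below both → same outcome either way.
$1426: below both → same outcome either way.
Count: 1.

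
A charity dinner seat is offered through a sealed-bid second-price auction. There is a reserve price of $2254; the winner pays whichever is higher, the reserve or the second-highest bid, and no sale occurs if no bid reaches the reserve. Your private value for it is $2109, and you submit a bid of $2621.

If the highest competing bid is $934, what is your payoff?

Your bid $2621 is the highest and exceeds the reserve.
Price = max(second-highest bid, reserve) = max($934, $2254) = $2254.
Payoff = $2109 − $2254 = −$145.

−$145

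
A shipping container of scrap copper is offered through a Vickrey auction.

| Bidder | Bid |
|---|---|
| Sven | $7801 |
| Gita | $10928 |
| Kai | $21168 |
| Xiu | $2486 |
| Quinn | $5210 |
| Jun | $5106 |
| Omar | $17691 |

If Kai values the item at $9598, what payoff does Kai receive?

−$8093

Highest bid: Kai at $21168, so Kai wins.
Second-highest bid: Omar at $17691 — that is the price the winner pays.
Kai's payoff = value − price = $9598 − $17691 = −$8093.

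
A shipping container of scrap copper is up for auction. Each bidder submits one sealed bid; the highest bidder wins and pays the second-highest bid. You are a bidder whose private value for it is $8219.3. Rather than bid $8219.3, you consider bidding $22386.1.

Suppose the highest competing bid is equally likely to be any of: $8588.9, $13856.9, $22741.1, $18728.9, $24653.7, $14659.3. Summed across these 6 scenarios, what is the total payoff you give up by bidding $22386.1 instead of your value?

$22956.8

The deviation costs you only when the competing bid falls strictly between $8219.3 and $22386.1; elsewhere both bids give the same outcome.
$8588.9: truthful payoff $0, deviation payoff −$369.6 → loss $369.6.
$13856.9: truthful payoff $0, deviation payoff −$5637.6 → loss $5637.6.
$22741.1: outcomes coincide → loss $0.
$18728.9: truthful payoff $0, deviation payoff −$10509.6 → loss $10509.6.
$24653.7: outcomes coincide → loss $0.
$14659.3: truthful payoff $0, deviation payoff −$6440 → loss $6440.
Total loss = $369.6 + $5637.6 + $10509.6 + $6440 = $22956.8.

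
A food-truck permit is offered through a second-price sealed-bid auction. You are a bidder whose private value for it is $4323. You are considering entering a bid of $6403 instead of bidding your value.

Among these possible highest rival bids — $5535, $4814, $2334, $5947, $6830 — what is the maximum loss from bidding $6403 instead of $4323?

$1624

$5535: truthful gives $0, deviation gives −$1212 → loss $1212.
$4814: truthful gives $0, deviation gives −$491 → loss $491.
$2334: same outcome either way → loss $0.
$5947: truthful gives $0, deviation gives −$1624 → loss $1624.
$6830: same outcome either way → loss $0.
Maximum loss: $1624.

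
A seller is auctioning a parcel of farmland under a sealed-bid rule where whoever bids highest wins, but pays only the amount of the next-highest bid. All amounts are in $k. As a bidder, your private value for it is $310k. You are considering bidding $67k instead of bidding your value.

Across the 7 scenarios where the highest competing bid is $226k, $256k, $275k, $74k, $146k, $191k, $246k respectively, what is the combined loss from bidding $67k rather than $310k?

The deviation costs you only when the competing bid falls strictly between $67k and $310k; elsewhere both bids give the same outcome.
$226k: truthful payoff $84k, deviation payoff $0k → loss $84k.
$256k: truthful payoff $54k, deviation payoff $0k → loss $54k.
$275k: truthful payoff $35k, deviation payoff $0k → loss $35k.
$74k: truthful payoff $236k, deviation payoff $0k → loss $236k.
$146k: truthful payoff $164k, deviation payoff $0k → loss $164k.
$191k: truthful payoff $119k, deviation payoff $0k → loss $119k.
$246k: truthful payoff $64k, deviation payoff $0k → loss $64k.
Total loss = $84k + $54k + $35k + $236k + $164k + $119k + $64k = $756k.

$756k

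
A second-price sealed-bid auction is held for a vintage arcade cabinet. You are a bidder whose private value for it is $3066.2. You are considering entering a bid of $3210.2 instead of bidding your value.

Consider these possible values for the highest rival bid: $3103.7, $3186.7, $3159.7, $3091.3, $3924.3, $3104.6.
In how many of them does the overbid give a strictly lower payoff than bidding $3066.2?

The deviation hurts exactly when the highest competing bid lies strictly between $3066.2 and $3210.2 — overbidding then wins at a price above your value.
$3103.7: inside the interval → strictly worse (loss $37.5).
$3186.7: inside the interval → strictly worse (loss $120.5).
$3159.7: inside the interval → strictly worse (loss $93.5).
$3091.3: inside the interval → strictly worse (loss $25.1).
$3924.3: above both → same outcome either way.
$3104.6: inside the interval → strictly worse (loss $38.4).
Count: 5.

5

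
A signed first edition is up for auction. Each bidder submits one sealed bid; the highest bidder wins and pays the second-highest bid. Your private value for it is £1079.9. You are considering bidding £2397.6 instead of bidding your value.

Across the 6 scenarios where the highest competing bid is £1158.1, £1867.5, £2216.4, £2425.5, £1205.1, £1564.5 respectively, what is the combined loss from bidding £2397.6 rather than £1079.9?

The deviation costs you only when the competing bid falls strictly between £1079.9 and £2397.6; elsewhere both bids give the same outcome.
£1158.1: truthful payoff £0, deviation payoff −£78.2 → loss £78.2.
£1867.5: truthful payoff £0, deviation payoff −£787.6 → loss £787.6.
£2216.4: truthful payoff £0, deviation payoff −£1136.5 → loss £1136.5.
£2425.5: outcomes coincide → loss £0.
£1205.1: truthful payoff £0, deviation payoff −£125.2 → loss £125.2.
£1564.5: truthful payoff £0, deviation payoff −£484.6 → loss £484.6.
Total loss = £78.2 + £787.6 + £1136.5 + £125.2 + £484.6 = £2612.1.
Because the price is fixed by the runner-up's bid, deviating from your value can only change a good outcome into a bad one — never the reverse.

£2612.1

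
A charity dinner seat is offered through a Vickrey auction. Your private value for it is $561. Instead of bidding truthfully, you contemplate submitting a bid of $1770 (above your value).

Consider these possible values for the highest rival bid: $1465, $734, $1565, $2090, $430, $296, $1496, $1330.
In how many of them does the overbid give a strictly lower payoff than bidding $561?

The deviation hurts exactly when the highest competing bid lies strictly between $561 and $1770 — overbidding then wins at a price above your value.
$1465: inside the interval → strictly worse (loss $904).
$734: inside the interval → strictly worse (loss $173).
$1565: inside the interval → strictly worse (loss $1004).
$2090: above both → same outcome either way.
$430: below both → same outcome either way.
$296: below both → same outcome either way.
$1496: inside the interval → strictly worse (loss $935).
$1330: inside the interval → strictly worse (loss $769).
Count: 5.

5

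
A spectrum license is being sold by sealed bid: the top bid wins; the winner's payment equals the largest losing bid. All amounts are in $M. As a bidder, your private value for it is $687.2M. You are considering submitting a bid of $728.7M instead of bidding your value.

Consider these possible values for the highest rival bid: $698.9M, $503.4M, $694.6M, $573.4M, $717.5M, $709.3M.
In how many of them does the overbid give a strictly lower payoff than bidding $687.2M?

4

The deviation hurts exactly when the highest competing bid lies strictly between $687.2M and $728.7M — overbidding then wins at a price above your value.
$698.9M: inside the interval → strictly worse (loss $11.7M).
$503.4M: below both → same outcome either way.
$694.6M: inside the interval → strictly worse (loss $7.4M).
$573.4M: below both → same outcome either way.
$717.5M: inside the interval → strictly worse (loss $30.3M).
$709.3M: inside the interval → strictly worse (loss $22.1M).
Count: 4.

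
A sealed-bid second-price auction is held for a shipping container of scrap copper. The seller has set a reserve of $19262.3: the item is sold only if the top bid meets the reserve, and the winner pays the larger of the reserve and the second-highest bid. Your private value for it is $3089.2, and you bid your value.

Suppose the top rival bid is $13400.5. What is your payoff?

Your bid $3089.2 is below the highest competing bid $13400.5, so you lose. Payoff $0.

$0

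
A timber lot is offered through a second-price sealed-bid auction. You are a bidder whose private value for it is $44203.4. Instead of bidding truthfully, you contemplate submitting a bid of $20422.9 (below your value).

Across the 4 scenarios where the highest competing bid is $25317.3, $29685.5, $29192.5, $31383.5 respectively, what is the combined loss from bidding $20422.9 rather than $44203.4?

$61234.8

The deviation costs you only when the competing bid falls strictly between $20422.9 and $44203.4; elsewhere both bids give the same outcome.
$25317.3: truthful payoff $18886.1, deviation payoff $0 → loss $18886.1.
$29685.5: truthful payoff $14517.9, deviation payoff $0 → loss $14517.9.
$29192.5: truthful payoff $15010.9, deviation payoff $0 → loss $15010.9.
$31383.5: truthful payoff $12819.9, deviation payoff $0 → loss $12819.9.
Total loss = $18886.1 + $14517.9 + $15010.9 + $12819.9 = $61234.8.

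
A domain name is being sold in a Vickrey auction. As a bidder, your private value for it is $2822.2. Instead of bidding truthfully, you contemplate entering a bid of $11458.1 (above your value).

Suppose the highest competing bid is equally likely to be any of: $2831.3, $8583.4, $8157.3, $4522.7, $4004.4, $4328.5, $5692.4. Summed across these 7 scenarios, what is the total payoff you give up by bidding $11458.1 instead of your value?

The deviation costs you only when the competing bid falls strictly between $2822.2 and $11458.1; elsewhere both bids give the same outcome.
$2831.3: truthful payoff $0, deviation payoff −$9.1 → loss $9.1.
$8583.4: truthful payoff $0, deviation payoff −$5761.2 → loss $5761.2.
$8157.3: truthful payoff $0, deviation payoff −$5335.1 → loss $5335.1.
$4522.7: truthful payoff $0, deviation payoff −$1700.5 → loss $1700.5.
$4004.4: truthful payoff $0, deviation payoff −$1182.2 → loss $1182.2.
$4328.5: truthful payoff $0, deviation payoff −$1506.3 → loss $1506.3.
$5692.4: truthful payoff $0, deviation payoff −$2870.2 → loss $2870.2.
Total loss = $9.1 + $5761.2 + $5335.1 + $1700.5 + $1182.2 + $1506.3 + $2870.2 = $18364.6.
Because the price is fixed by the runner-up's bid, deviating from your value can only change a good outcome into a bad one — never the reverse.

$18364.6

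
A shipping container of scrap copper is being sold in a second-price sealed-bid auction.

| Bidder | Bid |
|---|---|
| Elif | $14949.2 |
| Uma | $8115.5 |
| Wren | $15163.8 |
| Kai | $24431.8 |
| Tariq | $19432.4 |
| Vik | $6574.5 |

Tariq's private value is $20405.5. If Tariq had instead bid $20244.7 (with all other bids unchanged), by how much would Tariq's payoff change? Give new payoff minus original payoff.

The highest bid among the other bidders is $24431.8; Tariq's bid doesn't change that.
Original bid $19432.4: Tariq is not highest (top rival bid is $24431.8); payoff $0.
Alternative bid $20244.7: Tariq is not highest (top rival bid is $24431.8); payoff $0.
Change in payoff = $0 − ($0) = $0.

$0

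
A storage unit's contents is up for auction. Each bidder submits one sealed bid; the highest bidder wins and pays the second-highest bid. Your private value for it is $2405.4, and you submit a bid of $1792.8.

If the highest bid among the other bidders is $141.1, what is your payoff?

$2264.3

Your bid $1792.8 exceeds the highest competing bid $141.1, so you win.
In a second-price auction the winner pays the second-highest bid, $141.1.
Payoff = value − price = $2405.4 − $141.1 = $2264.3.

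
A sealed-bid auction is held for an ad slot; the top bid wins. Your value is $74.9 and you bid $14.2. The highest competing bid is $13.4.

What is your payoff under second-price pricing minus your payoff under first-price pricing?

You have the highest bid, so you win under either rule.
Second-price: pay $13.4 → payoff $61.5.
First-price: pay your own bid $14.2 → payoff $60.7.
Difference = $61.5 − ($60.7) = $0.8.

$0.8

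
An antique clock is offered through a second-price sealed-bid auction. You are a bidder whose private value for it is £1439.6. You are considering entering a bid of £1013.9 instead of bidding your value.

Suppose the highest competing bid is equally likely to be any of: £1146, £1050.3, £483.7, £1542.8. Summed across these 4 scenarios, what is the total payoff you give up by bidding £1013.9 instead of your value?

The deviation costs you only when the competing bid falls strictly between £1013.9 and £1439.6; elsewhere both bids give the same outcome.
£1146: truthful payoff £293.6, deviation payoff £0 → loss £293.6.
£1050.3: truthful payoff £389.3, deviation payoff £0 → loss £389.3.
£483.7: outcomes coincide → loss £0.
£1542.8: outcomes coincide → loss £0.
Total loss = £293.6 + £389.3 = £682.9.

£682.9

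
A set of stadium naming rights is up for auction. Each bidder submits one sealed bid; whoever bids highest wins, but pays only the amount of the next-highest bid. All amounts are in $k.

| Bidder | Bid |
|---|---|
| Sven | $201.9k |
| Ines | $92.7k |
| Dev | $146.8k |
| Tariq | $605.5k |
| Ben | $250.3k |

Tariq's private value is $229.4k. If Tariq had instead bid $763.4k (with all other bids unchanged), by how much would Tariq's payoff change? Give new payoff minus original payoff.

$0k

The highest bid among the other bidders is $250.3k; Tariq's bid doesn't change that.
Original bid $605.5k: Tariq is highest, pays the top rival bid $250.3k; payoff $229.4k − $250.3k = −$20.9k.
Alternative bid $763.4k: Tariq is highest, pays the top rival bid $250.3k; payoff $229.4k − $250.3k = −$20.9k.
Change in payoff = −$20.9k − (−$20.9k) = $0k.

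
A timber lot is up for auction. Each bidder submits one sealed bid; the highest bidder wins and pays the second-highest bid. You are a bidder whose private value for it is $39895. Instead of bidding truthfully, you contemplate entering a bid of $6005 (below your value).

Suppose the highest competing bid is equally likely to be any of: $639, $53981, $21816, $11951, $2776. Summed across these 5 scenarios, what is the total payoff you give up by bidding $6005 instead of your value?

The deviation costs you only when the competing bid falls strictly between $6005 and $39895; elsewhere both bids give the same outcome.
$639: outcomes coincide → loss $0.
$53981: outcomes coincide → loss $0.
$21816: truthful payoff $18079, deviation payoff $0 → loss $18079.
$11951: truthful payoff $27944, deviation payoff $0 → loss $27944.
$2776: outcomes coincide → loss $0.
Total loss = $18079 + $27944 = $46023.
Truthful bidding weakly dominates here: raising your bid can only win items priced above your value, and lowering it can only forfeit items priced below.

$46023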